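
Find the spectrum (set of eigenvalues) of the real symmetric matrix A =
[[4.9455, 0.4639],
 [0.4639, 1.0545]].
sigma(A) ≈ {1, 5}

A is real symmetric, so its spectrum consists of real eigenvalues. Expanding the characteristic polynomial of the displayed matrix gives
  det(λ I - A) = p(λ) = λ^2 + (-6)λ + (5).
Solving p(λ) = 0 yields eigenvalues ≈ 1, 5. (A is shown rounded to 4 decimals, so these recover the underlying integer eigenvalues to within that precision.)
Verification: the trace of A = 6 equals the sum of eigenvalues 6, and det(A) ≈ 4.9998 matches the eigenvalue product 5.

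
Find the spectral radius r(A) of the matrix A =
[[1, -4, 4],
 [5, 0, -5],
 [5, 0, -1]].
r(A) ≈ 4.3862

The eigenvalues of A are the roots of its characteristic polynomial. With M = A (coefficients from the trace, the sum of principal 2x2 minors, and det A):
  p(λ) = det(λ I - M) = λ^3 - λ - 80.
No integer candidate from the rational root theorem (±divisors of 80) is a root, so the roots are irrational. The cubic discriminant is Δ = -172796 < 0, so there is one real root and a complex-conjugate pair. p(4) = -20 and p(5) = 40 have opposite signs, so a root lies in (4, 5); Newton's method refines it to λ ≈ 4.3862. Dividing out (λ - (4.3862)) leaves approximately λ^2 + 4.3862λ + 18.2389. For λ^2 + 4.3862λ + 18.2389 the discriminant is -53.7168. It is negative, so the remaining roots are the complex-conjugate pair λ ≈ -2.1931 ± 3.6646i. Their product equals the constant term, so |λ|^2 ≈ 18.2389 and |λ| ≈ 4.2707.
Thus the eigenvalues (to 4 decimals) are 4.3862 (modulus 4.3862); -2.1931 ± 3.6646i (modulus 4.2707). The spectral radius is the largest modulus: r(A) ≈ 4.3862. (Cross-check: r(A) ≤ ||A||_2 ≈ 8.5943; equality holds whenever A is normal, though it can also hold for some non-normal A.)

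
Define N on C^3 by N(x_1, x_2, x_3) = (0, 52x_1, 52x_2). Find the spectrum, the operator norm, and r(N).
sigma(N) = {0}; ||N|| = 52; r(N) = 0. (N is nilpotent with N^3 = 0.)

On C^3, N is a strictly lower-triangular matrix with 52 on the subdiagonal and zeros elsewhere, so its characteristic polynomial is lambda^3 and every eigenvalue is 0: sigma(N) = {0}. For the operator norm, N e_i = 52e_{i+1} for i = 1, ..., 2 and N e_3 = 0, so the singular values of N are 52 (with multiplicity 2) and 0; hence ||N|| = 52. The spectral radius r(N) = max|lambda| = 0. Note ||N|| > r(N) — characteristic of non-normal nilpotent operators. Indeed N^3 = 0.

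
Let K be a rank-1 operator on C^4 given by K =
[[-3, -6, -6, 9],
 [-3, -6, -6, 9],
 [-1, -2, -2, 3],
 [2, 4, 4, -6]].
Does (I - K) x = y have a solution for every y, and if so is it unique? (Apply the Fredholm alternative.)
(I - K) is invertible (det(I - K) = 18 ≠ 0), so for every y in C^4 the equation (I - K) x = y has a unique solution.

K has rank 1, so it is an outer product K = u v^T: every row of K is a multiple of one row vector. Reading off the entries, u = (-3, -3, -1, 2) and v = (1, 2, 2, -3) (row i of K equals u_i·v^T). A rank-one matrix u v^T satisfies K u = u (v·u) and kills the (3)-dimensional subspace v^⊥, so its characteristic polynomial is lambda^3 (lambda - v·u) with v·u = tr K = -17. Hence the eigenvalues of I - K are 1 (multiplicity 3) and 1 - (-17) = 18, so det(I - K) = 18. (Direct check: I - K =
[[4, 6, 6, -9],
 [3, 7, 6, -9],
 [1, 2, 3, -3],
 [-2, -4, -4, 7]]
has determinant 18.) The finite-dimensional Fredholm alternative says: either (I - K) is invertible, or ker(I - K) ≠ {0} and then range(I - K) = ker((I - K)^*)^⊥, with dim ker(I - K) = dim ker((I - K)^*). Since det(I - K) ≠ 0, 1 is not an eigenvalue of K and ker(I - K) = {0}, so we are in the first case: for every y there is a unique x = (I - K)^(-1) y. Explicitly, by the Sherman–Morrison formula, (I - u v^T)^(-1) = I + u v^T/(1 - v·u), i.e. (I - K)^(-1) = I + K/(18).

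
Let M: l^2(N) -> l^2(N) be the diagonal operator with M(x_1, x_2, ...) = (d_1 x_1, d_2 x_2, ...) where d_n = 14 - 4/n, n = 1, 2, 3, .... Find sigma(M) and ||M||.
sigma(M) = {14 - 4/n : n ≥ 1} ∪ {14}; ||M|| = 14

A bounded diagonal operator on l^2 with diagonal entries d_n has spectrum equal to the closure of {d_n : n ≥ 1}: every d_n is an eigenvalue (with eigenvector e_n), so {d_n} ⊂ sigma(M); the spectrum is closed, so its closure is too; and for lambda not in the closure, (M - lambda I) has bounded inverse (the diagonal entries 1/(d_n - lambda) are bounded). For our sequence d_n = 14 - 4/n, n = 1, 2, 3, ...:
  - {d_n} = {14 - 4/n : n ≥ 1}; the only limit point is 14
  - closure = {14 - 4/n : n ≥ 1} ∪ {14}
For the norm: a diagonal operator has ||M|| = sup_n |d_n|. Here d_n = 14 - 4/n increases monotonically from d_1 = 10 toward 14, with all terms in [10, 14); so sup_n |d_n| = 14 (the supremum is the limit, not attained). So ||M|| = 14.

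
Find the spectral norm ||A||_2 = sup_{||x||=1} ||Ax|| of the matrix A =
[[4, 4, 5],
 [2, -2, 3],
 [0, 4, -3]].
||A||_2 ≈ 7.9125 (= sqrt(largest eigenvalue of A^T A))

||A||_2 = sigma_max(A) = sqrt(lambda_max(A^T A)). Form the symmetric matrix M = A^T A =
[[20, 12, 26],
 [12, 36, 2],
 [26, 2, 43]].
Its characteristic polynomial (trace, sum of principal 2x2 minors, determinant of M give the coefficients) is
  p(λ) = det(λ I - M) = λ^3 - 99λ^2 + 2304λ - 1600.
No integer candidate from the rational root theorem (±divisors of 1600) is a root, so the roots are irrational. The cubic discriminant is Δ = 3395554560 > 0, so there are three distinct real roots. p(0) = -1600 and p(1) = 606 have opposite signs, so a root lies in (0, 1); Newton's method refines it to λ ≈ 0.7163. p(35) = 640 and p(36) = -304 have opposite signs, so a root lies in (35, 36); Newton's method refines it to λ ≈ 35.6762. p(62) = -980 and p(63) = 668 have opposite signs, so a root lies in (62, 63); Newton's method refines it to λ ≈ 62.6075. Check (Vieta): the three roots sum to 99, matching tr M = 99.
So the eigenvalues of A^T A are ≈ 0.7163, 35.6762, 62.6075 (all ≥ 0, as they must be for A^T A). The largest is λ_max ≈ 62.6075, hence ||A||_2 = sqrt(λ_max) ≈ 7.9125.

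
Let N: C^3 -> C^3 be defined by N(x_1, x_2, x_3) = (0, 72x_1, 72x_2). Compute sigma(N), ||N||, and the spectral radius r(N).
sigma(N) = {0}; ||N|| = 72; r(N) = 0. (N is nilpotent with N^3 = 0.)

On C^3, N is a strictly lower-triangular matrix with 72 on the subdiagonal and zeros elsewhere, so its characteristic polynomial is lambda^3 and every eigenvalue is 0: sigma(N) = {0}. For the operator norm, N e_i = 72e_{i+1} for i = 1, ..., 2 and N e_3 = 0, so the singular values of N are 72 (with multiplicity 2) and 0; hence ||N|| = 72. The spectral radius r(N) = max|lambda| = 0. Note ||N|| > r(N) — characteristic of non-normal nilpotent operators. Indeed N^3 = 0.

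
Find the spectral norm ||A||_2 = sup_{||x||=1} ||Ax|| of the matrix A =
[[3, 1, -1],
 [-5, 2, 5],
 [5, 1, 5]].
||A||_2 ≈ 7.8096 (= sqrt(largest eigenvalue of A^T A))

||A||_2 = sigma_max(A) = sqrt(lambda_max(A^T A)). Form the symmetric matrix M = A^T A =
[[59, -2, -3],
 [-2, 6, 14],
 [-3, 14, 51]].
Its characteristic polynomial (trace, sum of principal 2x2 minors, determinant of M give the coefficients) is
  p(λ) = det(λ I - M) = λ^3 - 116λ^2 + 3460λ - 6400.
No integer candidate from the rational root theorem (±divisors of 6400) is a root, so the roots are irrational. The cubic discriminant is Δ = 574720000 > 0, so there are three distinct real roots. p(1) = -3055 and p(2) = 64 have opposite signs, so a root lies in (1, 2); Newton's method refines it to λ ≈ 1.9787. p(53) = 13 and p(54) = -352 have opposite signs, so a root lies in (53, 54); Newton's method refines it to λ ≈ 53.0319. p(60) = -400 and p(61) = 5 have opposite signs, so a root lies in (60, 61); Newton's method refines it to λ ≈ 60.9894. Check (Vieta): the three roots sum to 116, matching tr M = 116.
So the eigenvalues of A^T A are ≈ 1.9787, 53.0319, 60.9894 (all ≥ 0, as they must be for A^T A). The largest is λ_max ≈ 60.9894, hence ||A||_2 = sqrt(λ_max) ≈ 7.8096.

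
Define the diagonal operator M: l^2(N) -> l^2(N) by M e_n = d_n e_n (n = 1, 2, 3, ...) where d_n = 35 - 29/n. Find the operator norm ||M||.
||M|| = 35

For a diagonal operator on l^2 with entries d_n, ||M|| = sup_n |d_n|. Here d_1 = 6, d_2 = 41/2, ..., and d_n = 35 - 29/n increases monotonically toward 35. All terms lie in [6, 35), so |d_n| = d_n and the supremum is the limit 35, which is not attained by any individual d_n. Hence ||M|| = 35.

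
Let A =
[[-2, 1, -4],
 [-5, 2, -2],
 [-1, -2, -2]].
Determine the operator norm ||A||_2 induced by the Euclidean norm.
||A||_2 = sqrt((53 + sqrt(2169))/2) ≈ 7.0559 (= sqrt(largest eigenvalue of A^T A))

||A||_2 = sigma_max(A) = sqrt(lambda_max(A^T A)). Form the symmetric matrix M = A^T A =
[[30, -10, 20],
 [-10, 9, -4],
 [20, -4, 24]].
Its characteristic polynomial (trace, sum of principal 2x2 minors, determinant of M give the coefficients) is
  p(λ) = det(λ I - M) = λ^3 - 63λ^2 + 690λ - 1600.
By the rational root theorem any rational root is an integer divisor of 1600. Testing λ = 10: p(10) = 1000 - 6300 + 6900 - 1600 = 0, so λ = 10 is a root. Dividing out (λ - 10) leaves p(λ) = (λ - 10)(λ^2 - 53λ + 160). For λ^2 - 53λ + 160 the discriminant is 2169. It is nonnegative but not a perfect square, so the roots are real and irrational: λ = (53 ± sqrt(2169))/2 ≈ 49.7863, 3.2137.
So the eigenvalues of A^T A are ≈ 3.2137, 10, 49.7863 (all ≥ 0, as they must be for A^T A). The largest is λ_max = (53 + sqrt(2169))/2 ≈ 49.7863, hence ||A||_2 = sqrt(λ_max) = sqrt((53 + sqrt(2169))/2) ≈ 7.0559.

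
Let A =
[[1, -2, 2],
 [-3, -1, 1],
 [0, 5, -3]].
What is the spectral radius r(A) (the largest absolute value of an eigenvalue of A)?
r(A) ≈ 5.5931

The eigenvalues of A are the roots of its characteristic polynomial. With M = A (coefficients from the trace, the sum of principal 2x2 minors, and det A):
  p(λ) = det(λ I - M) = λ^3 + 3λ^2 - 12λ + 14.
No integer candidate from the rational root theorem (±divisors of 14) is a root, so the roots are irrational. The cubic discriminant is Δ = -7668 < 0, so there is one real root and a complex-conjugate pair. p(-6) = -22 and p(-5) = 24 have opposite signs, so a root lies in (-6, -5); Newton's method refines it to λ ≈ -5.5931. Dividing out (λ - (-5.5931)) leaves approximately λ^2 - 2.5931λ + 2.5031. For λ^2 - 2.5931λ + 2.5031 the discriminant is -3.2885. It is negative, so the remaining roots are the complex-conjugate pair λ ≈ 1.2965 ± 0.9067i. Their product equals the constant term, so |λ|^2 ≈ 2.5031 and |λ| ≈ 1.5821.
Thus the eigenvalues (to 4 decimals) are -5.5931 (modulus 5.5931); 1.2965 ± 0.9067i (modulus 1.5821). The spectral radius is the largest modulus: r(A) ≈ 5.5931. (Cross-check: r(A) ≤ ||A||_2 ≈ 6.6029; equality holds whenever A is normal, though it can also hold for some non-normal A.)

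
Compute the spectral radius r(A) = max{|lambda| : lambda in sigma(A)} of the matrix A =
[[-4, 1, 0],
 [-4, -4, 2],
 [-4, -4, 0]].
r(A) ≈ 3.5693

The eigenvalues of A are the roots of its characteristic polynomial. With M = A (coefficients from the trace, the sum of principal 2x2 minors, and det A):
  p(λ) = det(λ I - M) = λ^3 + 8λ^2 + 28λ + 40.
No integer candidate from the rational root theorem (±divisors of 40) is a root, so the roots are irrational. The cubic discriminant is Δ = -1472 < 0, so there is one real root and a complex-conjugate pair. p(-4) = -8 and p(-3) = 1 have opposite signs, so a root lies in (-4, -3); Newton's method refines it to λ ≈ -3.1397. Dividing out (λ - (-3.1397)) leaves approximately λ^2 + 4.8603λ + 12.7401. For λ^2 + 4.8603λ + 12.7401 the discriminant is -27.3379. It is negative, so the remaining roots are the complex-conjugate pair λ ≈ -2.4302 ± 2.6143i. Their product equals the constant term, so |λ|^2 ≈ 12.7401 and |λ| ≈ 3.5693.
Thus the eigenvalues (to 4 decimals) are -3.1397 (modulus 3.1397); -2.4302 ± 2.6143i (modulus 3.5693). The spectral radius is the largest modulus: r(A) ≈ 3.5693. (Cross-check: r(A) ≤ ||A||_2 ≈ 8.4473; equality holds whenever A is normal, though it can also hold for some non-normal A.)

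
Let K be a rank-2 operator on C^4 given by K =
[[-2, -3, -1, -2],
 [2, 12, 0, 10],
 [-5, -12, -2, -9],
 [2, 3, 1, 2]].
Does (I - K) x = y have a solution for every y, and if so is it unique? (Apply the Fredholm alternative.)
(I - K) is invertible (det(I - K) = -53 ≠ 0), so for every y in C^4 the equation (I - K) x = y has a unique solution.

K has rank 2 and factors as K = U V^T = u1 v1^T + u2 v2^T with u1 = (0, -2, 1, 0), v1 = (1, -3, 1, -3), u2 = (-1, 2, -3, 1), v2 = (2, 3, 1, 2) (multiplying out reproduces the displayed K). The nonzero eigenvalues of U V^T coincide with those of the 2 x 2 matrix G = V^T U = [[v1·u1, v1·u2], [v2·u1, v2·u2]] = [[7, -13], [-5, 3]], and by the Sylvester determinant identity det(I_4 - U V^T) = det(I_2 - V^T U) = det([[-6, 13], [5, -2]]) = (-6)(-2) - (13)(5) = -53. (Direct check: I - K =
[[3, 3, 1, 2],
 [-2, -11, 0, -10],
 [5, 12, 3, 9],
 [-2, -3, -1, -1]]
has determinant -53.) The finite-dimensional Fredholm alternative says: either (I - K) is invertible, or ker(I - K) ≠ {0} and then range(I - K) = ker((I - K)^*)^⊥, with dim ker(I - K) = dim ker((I - K)^*). Since det(I - K) ≠ 0, 1 is not an eigenvalue of K and ker(I - K) = {0}, so we are in the first case: for every y there is a unique x = (I - K)^(-1) y. (Explicitly, by the Woodbury identity, (I - U V^T)^(-1) = I + U (I_2 - G)^(-1) V^T.)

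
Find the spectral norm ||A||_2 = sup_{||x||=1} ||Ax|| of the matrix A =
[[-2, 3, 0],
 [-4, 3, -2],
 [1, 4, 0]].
||A||_2 ≈ 6.7148 (= sqrt(largest eigenvalue of A^T A))

||A||_2 = sigma_max(A) = sqrt(lambda_max(A^T A)). Form the symmetric matrix M = A^T A =
[[21, -14, 8],
 [-14, 34, -6],
 [8, -6, 4]].
Its characteristic polynomial (trace, sum of principal 2x2 minors, determinant of M give the coefficients) is
  p(λ) = det(λ I - M) = λ^3 - 59λ^2 + 638λ - 484.
No integer candidate from the rational root theorem (±divisors of 484) is a root, so the roots are irrational. The cubic discriminant is Δ = 302142324 > 0, so there are three distinct real roots. p(0) = -484 and p(1) = 96 have opposite signs, so a root lies in (0, 1); Newton's method refines it to λ ≈ 0.8199. p(13) = 36 and p(14) = -372 have opposite signs, so a root lies in (13, 14); Newton's method refines it to λ ≈ 13.0921. p(45) = -124 and p(46) = 1356 have opposite signs, so a root lies in (45, 46); Newton's method refines it to λ ≈ 45.088. Check (Vieta): the three roots sum to 59, matching tr M = 59.
So the eigenvalues of A^T A are ≈ 0.8199, 13.0921, 45.088 (all ≥ 0, as they must be for A^T A). The largest is λ_max ≈ 45.088, hence ||A||_2 = sqrt(λ_max) ≈ 6.7148.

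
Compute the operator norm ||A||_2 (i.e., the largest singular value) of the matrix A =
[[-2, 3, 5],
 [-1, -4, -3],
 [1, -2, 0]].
||A||_2 ≈ 7.731 (= sqrt(largest eigenvalue of A^T A))

||A||_2 = sigma_max(A) = sqrt(lambda_max(A^T A)). Form the symmetric matrix M = A^T A =
[[6, -4, -7],
 [-4, 29, 27],
 [-7, 27, 34]].
Its characteristic polynomial (trace, sum of principal 2x2 minors, determinant of M give the coefficients) is
  p(λ) = det(λ I - M) = λ^3 - 69λ^2 + 570λ - 1089.
No integer candidate from the rational root theorem (±divisors of 1089) is a root, so the roots are irrational. The cubic discriminant is Δ = 114018489 > 0, so there are three distinct real roots. p(2) = -217 and p(3) = 27 have opposite signs, so a root lies in (2, 3); Newton's method refines it to λ ≈ 2.859. p(6) = 63 and p(7) = -137 have opposite signs, so a root lies in (6, 7); Newton's method refines it to λ ≈ 6.373. p(59) = -2269 and p(60) = 711 have opposite signs, so a root lies in (59, 60); Newton's method refines it to λ ≈ 59.768. Check (Vieta): the three roots sum to 69, matching tr M = 69.
So the eigenvalues of A^T A are ≈ 2.859, 6.373, 59.768 (all ≥ 0, as they must be for A^T A). The largest is λ_max ≈ 59.768, hence ||A||_2 = sqrt(λ_max) ≈ 7.731.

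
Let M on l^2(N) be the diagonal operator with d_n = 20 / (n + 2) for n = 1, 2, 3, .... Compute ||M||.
||M|| = 20/3 (attained at n = 1)

For M diagonal, ||M|| = sup_n |d_n| = sup_n 20/(n + 2). This is positive and strictly decreasing in n, so the supremum is attained at n = 1: d_1 = 20/(1 + 2) = 20/3. Hence ||M|| = 20/3.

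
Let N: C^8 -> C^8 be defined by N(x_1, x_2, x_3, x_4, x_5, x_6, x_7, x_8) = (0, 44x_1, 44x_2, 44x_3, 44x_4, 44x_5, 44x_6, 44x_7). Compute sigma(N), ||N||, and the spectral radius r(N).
sigma(N) = {0}; ||N|| = 44; r(N) = 0. (N is nilpotent with N^8 = 0.)

On C^8, N is a strictly lower-triangular matrix with 44 on the subdiagonal and zeros elsewhere, so its characteristic polynomial is lambda^8 and every eigenvalue is 0: sigma(N) = {0}. For the operator norm, N e_i = 44e_{i+1} for i = 1, ..., 7 and N e_8 = 0, so the singular values of N are 44 (with multiplicity 7) and 0; hence ||N|| = 44. The spectral radius r(N) = max|lambda| = 0. Note ||N|| > r(N) — characteristic of non-normal nilpotent operators. Indeed N^8 = 0.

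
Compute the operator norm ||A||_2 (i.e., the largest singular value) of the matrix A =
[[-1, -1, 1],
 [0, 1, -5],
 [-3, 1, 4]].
||A||_2 = sqrt((48 + sqrt(2052))/2) ≈ 6.83 (= sqrt(largest eigenvalue of A^T A))

||A||_2 = sigma_max(A) = sqrt(lambda_max(A^T A)). Form the symmetric matrix M = A^T A =
[[10, -2, -13],
 [-2, 3, -2],
 [-13, -2, 42]].
Its characteristic polynomial (trace, sum of principal 2x2 minors, determinant of M give the coefficients) is
  p(λ) = det(λ I - M) = λ^3 - 55λ^2 + 399λ - 441.
By the rational root theorem any rational root is an integer divisor of 441. Testing λ = 7: p(7) = 343 - 2695 + 2793 - 441 = 0, so λ = 7 is a root. Dividing out (λ - 7) leaves p(λ) = (λ - 7)(λ^2 - 48λ + 63). For λ^2 - 48λ + 63 the discriminant is 2052. It is nonnegative but not a perfect square, so the roots are real and irrational: λ = (48 ± sqrt(2052))/2 ≈ 46.6495, 1.3505.
So the eigenvalues of A^T A are ≈ 1.3505, 7, 46.6495 (all ≥ 0, as they must be for A^T A). The largest is λ_max = (48 + sqrt(2052))/2 ≈ 46.6495, hence ||A||_2 = sqrt(λ_max) = sqrt((48 + sqrt(2052))/2) ≈ 6.83.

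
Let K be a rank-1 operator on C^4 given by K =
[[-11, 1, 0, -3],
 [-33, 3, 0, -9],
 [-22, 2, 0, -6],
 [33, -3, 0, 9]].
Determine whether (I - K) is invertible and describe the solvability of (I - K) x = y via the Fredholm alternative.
(I - K) is singular (det(I - K) = 0, i.e. 1 ∈ sigma(K)). (I - K) x = y is solvable iff y ⊥ ker((I - K)^*) = span{(-11, 1, 0, -3)}, i.e. iff -11y_1 + y_2 - 3y_4 = 0. When solvable, the solutions are x = y + c·(1, 3, 2, -3), c arbitrary (ker(I - K) = span{(1, 3, 2, -3)}, dimension 1).

K has rank 1, so it is an outer product K = u v^T: every row of K is a multiple of one row vector. Reading off the entries, u = (1, 3, 2, -3) and v = (-11, 1, 0, -3) (row i of K equals u_i·v^T). A rank-one matrix u v^T satisfies K u = u (v·u) and kills the (3)-dimensional subspace v^⊥, so its characteristic polynomial is lambda^3 (lambda - v·u) with v·u = tr K = 1. Hence the eigenvalues of I - K are 1 (multiplicity 3) and 1 - (1) = 0, so det(I - K) = 0. (Direct check: I - K =
[[12, -1, 0, 3],
 [33, -2, 0, 9],
 [22, -2, 1, 6],
 [-33, 3, 0, -8]]
has determinant 0.) So 1 is an eigenvalue of K and (I - K) is not invertible. The finite-dimensional Fredholm alternative says: either (I - K) is invertible, or ker(I - K) ≠ {0} and then range(I - K) = ker((I - K)^*)^⊥, with dim ker(I - K) = dim ker((I - K)^*). We are in the second case, so we need both kernels. Kernel of I - K: (I - K) u = u - u (v·u) = u - u = 0, so ker(I - K) = span{u} = span{(1, 3, 2, -3)} (it is exactly 1-dimensional because rank(I - K) = 3). Kernel of the adjoint: K is real, so (I - K)^* = I - K^T = I - v u^T, and (I - v u^T) v = v - v (u·v) = 0; hence ker((I - K)^*) = span{v} = span{(-11, 1, 0, -3)}. Therefore (I - K) x = y is solvable iff <y, v> = 0, i.e. iff -11y_1 + y_2 - 3y_4 = 0. When this holds, K y = u (v·y) = 0, so (I - K) y = y and x = y is a particular solution; the full solution set is the line x = y + c·u = y + c·(1, 3, 2, -3), c ∈ C.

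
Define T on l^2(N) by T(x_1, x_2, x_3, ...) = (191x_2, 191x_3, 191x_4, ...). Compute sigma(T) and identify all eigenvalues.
sigma(T) = closed disk {z in C : |z| ≤ 191}; sigma_p(T) = open disk {z in C : |z| < 191}

Note T = 191·V where V is the unit left shift (V x)_k = x_{k+1}; so sigma(T) = 191·sigma(V) and ||T|| = 191||V||. ||T x||^2 = 36481sum_{k≥2} |x_k|^2 ≤ 36481||x||^2, with equality on {x : x_1 = 0}, so ||T|| = 191. For any lambda with |lambda| < 191, set r = lambda/191 (|r| < 1); the vector x = (1, r, r^2, ...) is in l^2 and satisfies T x = 191(r, r^2, ...) = lambda x, so lambda is an eigenvalue. On the boundary |lambda| = 191 the geometric series diverges, so no l^2 eigenvector exists, but these lambda lie in the approximate point spectrum. Hence sigma(T) is the closed disk of radius 191 and sigma_p(T) is the open disk.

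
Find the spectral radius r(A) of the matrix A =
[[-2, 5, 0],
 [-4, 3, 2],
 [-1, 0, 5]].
r(A) ≈ 4.6797

The eigenvalues of A are the roots of its characteristic polynomial. With M = A (coefficients from the trace, the sum of principal 2x2 minors, and det A):
  p(λ) = det(λ I - M) = λ^3 - 6λ^2 + 19λ - 60.
No integer candidate from the rational root theorem (±divisors of 60) is a root, so the roots are irrational. The cubic discriminant is Δ = -40360 < 0, so there is one real root and a complex-conjugate pair. p(4) = -16 and p(5) = 10 have opposite signs, so a root lies in (4, 5); Newton's method refines it to λ ≈ 4.6797. Dividing out (λ - (4.6797)) leaves approximately λ^2 - 1.3203λ + 12.8214. For λ^2 - 1.3203λ + 12.8214 the discriminant is -49.5422. It is negative, so the remaining roots are the complex-conjugate pair λ ≈ 0.6602 ± 3.5193i. Their product equals the constant term, so |λ|^2 ≈ 12.8214 and |λ| ≈ 3.5807.
Thus the eigenvalues (to 4 decimals) are 4.6797 (modulus 4.6797); 0.6602 ± 3.5193i (modulus 3.5807). The spectral radius is the largest modulus: r(A) ≈ 4.6797. (Cross-check: r(A) ≤ ||A||_2 ≈ 7.511; equality holds whenever A is normal, though it can also hold for some non-normal A.)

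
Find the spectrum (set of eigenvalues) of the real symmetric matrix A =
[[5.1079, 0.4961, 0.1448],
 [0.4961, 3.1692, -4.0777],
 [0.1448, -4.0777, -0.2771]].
sigma(A) ≈ {-3, 5, 6}

A is real symmetric, so its spectrum consists of real eigenvalues. Expanding the characteristic polynomial of the displayed matrix gives
  det(λ I - A) = p(λ) = λ^3 + (-8)λ^2 + (-3)λ + (90.0021).
Solving p(λ) = 0 yields eigenvalues ≈ -3, 5, 6. (A is shown rounded to 4 decimals, so these recover the underlying integer eigenvalues to within that precision.)
Verification: the trace of A = 8 equals the sum of eigenvalues 8, and det(A) ≈ -90.0021 matches the eigenvalue product -90.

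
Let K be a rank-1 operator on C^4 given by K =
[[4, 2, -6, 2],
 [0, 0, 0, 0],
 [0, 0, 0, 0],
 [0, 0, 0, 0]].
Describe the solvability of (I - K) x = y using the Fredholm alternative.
(I - K) is invertible (det(I - K) = -3 ≠ 0), so for every y in C^4 the equation (I - K) x = y has a unique solution.

K has rank 1, so it is an outer product K = u v^T: every row of K is a multiple of one row vector. Reading off the entries, u = (-2, 0, 0, 0) and v = (-2, -1, 3, -1) (row i of K equals u_i·v^T). A rank-one matrix u v^T satisfies K u = u (v·u) and kills the (3)-dimensional subspace v^⊥, so its characteristic polynomial is lambda^3 (lambda - v·u) with v·u = tr K = 4. Hence the eigenvalues of I - K are 1 (multiplicity 3) and 1 - (4) = -3, so det(I - K) = -3. (Direct check: I - K =
[[-3, -2, 6, -2],
 [0, 1, 0, 0],
 [0, 0, 1, 0],
 [0, 0, 0, 1]]
has determinant -3.) The finite-dimensional Fredholm alternative says: either (I - K) is invertible, or ker(I - K) ≠ {0} and then range(I - K) = ker((I - K)^*)^⊥, with dim ker(I - K) = dim ker((I - K)^*). Since det(I - K) ≠ 0, 1 is not an eigenvalue of K and ker(I - K) = {0}, so we are in the first case: for every y there is a unique x = (I - K)^(-1) y. Explicitly, by the Sherman–Morrison formula, (I - u v^T)^(-1) = I + u v^T/(1 - v·u), i.e. (I - K)^(-1) = I + K/(-3).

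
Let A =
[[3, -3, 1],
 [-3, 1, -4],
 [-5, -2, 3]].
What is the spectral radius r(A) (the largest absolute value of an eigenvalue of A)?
r(A) ≈ 5.6153

The eigenvalues of A are the roots of its characteristic polynomial. With M = A (coefficients from the trace, the sum of principal 2x2 minors, and det A):
  p(λ) = det(λ I - M) = λ^3 - 7λ^2 + 3λ + 91.
No integer candidate from the rational root theorem (±divisors of 91) is a root, so the roots are irrational. The cubic discriminant is Δ = -132800 < 0, so there is one real root and a complex-conjugate pair. p(-3) = -8 and p(-2) = 49 have opposite signs, so a root lies in (-3, -2); Newton's method refines it to λ ≈ -2.886. Dividing out (λ - (-2.886)) leaves approximately λ^2 - 9.886λ + 31.5313. For λ^2 - 9.886λ + 31.5313 the discriminant is -28.3917. It is negative, so the remaining roots are the complex-conjugate pair λ ≈ 4.943 ± 2.6642i. Their product equals the constant term, so |λ|^2 ≈ 31.5313 and |λ| ≈ 5.6153.
Thus the eigenvalues (to 4 decimals) are -2.886 (modulus 2.886); 4.943 ± 2.6642i (modulus 5.6153). The spectral radius is the largest modulus: r(A) ≈ 5.6153. (Cross-check: r(A) ≤ ||A||_2 ≈ 6.5732; equality holds whenever A is normal, though it can also hold for some non-normal A.)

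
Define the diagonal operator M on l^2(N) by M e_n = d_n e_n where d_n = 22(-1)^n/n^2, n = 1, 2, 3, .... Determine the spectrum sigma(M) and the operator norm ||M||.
sigma(M) = {22(-1)^n/n^2 : n ≥ 1} ∪ {0}; ||M|| = 22

A bounded diagonal operator on l^2 with diagonal entries d_n has spectrum equal to the closure of {d_n : n ≥ 1}: every d_n is an eigenvalue (with eigenvector e_n), so {d_n} ⊂ sigma(M); the spectrum is closed, so its closure is too; and for lambda not in the closure, (M - lambda I) has bounded inverse (the diagonal entries 1/(d_n - lambda) are bounded). For our sequence d_n = 22(-1)^n/n^2, n = 1, 2, 3, ...:
  - {d_n} = {22(-1)^n/n^2 : n ≥ 1}; the only limit point is 0
  - closure = {22(-1)^n/n^2 : n ≥ 1} ∪ {0}
For the norm: a diagonal operator has ||M|| = sup_n |d_n|. Here |d_n| = 22/n^2 is decreasing, so sup_n |d_n| = |d_1| = 22. So ||M|| = 22.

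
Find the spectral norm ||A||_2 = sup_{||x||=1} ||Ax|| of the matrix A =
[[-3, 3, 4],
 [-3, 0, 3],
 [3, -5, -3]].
||A||_2 ≈ 9.2663 (= sqrt(largest eigenvalue of A^T A))

||A||_2 = sigma_max(A) = sqrt(lambda_max(A^T A)). Form the symmetric matrix M = A^T A =
[[27, -24, -30],
 [-24, 34, 27],
 [-30, 27, 34]].
Its characteristic polynomial (trace, sum of principal 2x2 minors, determinant of M give the coefficients) is
  p(λ) = det(λ I - M) = λ^3 - 95λ^2 + 787λ - 225.
No integer candidate from the rational root theorem (±divisors of 225) is a root, so the roots are irrational. The cubic discriminant is Δ = 3169825488 > 0, so there are three distinct real roots. p(0) = -225 and p(1) = 468 have opposite signs, so a root lies in (0, 1); Newton's method refines it to λ ≈ 0.2965. p(8) = 503 and p(9) = -108 have opposite signs, so a root lies in (8, 9); Newton's method refines it to λ ≈ 8.8386. p(85) = -5580 and p(86) = 893 have opposite signs, so a root lies in (85, 86); Newton's method refines it to λ ≈ 85.865. Check (Vieta): the three roots sum to 95, matching tr M = 95.
So the eigenvalues of A^T A are ≈ 0.2965, 8.8386, 85.865 (all ≥ 0, as they must be for A^T A). The largest is λ_max ≈ 85.865, hence ||A||_2 = sqrt(λ_max) ≈ 9.2663.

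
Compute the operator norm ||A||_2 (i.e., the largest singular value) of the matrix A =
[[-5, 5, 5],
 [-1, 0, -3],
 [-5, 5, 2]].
||A||_2 ≈ 11.2253 (= sqrt(largest eigenvalue of A^T A))

||A||_2 = sigma_max(A) = sqrt(lambda_max(A^T A)). Form the symmetric matrix M = A^T A =
[[51, -50, -32],
 [-50, 50, 35],
 [-32, 35, 38]].
Its characteristic polynomial (trace, sum of principal 2x2 minors, determinant of M give the coefficients) is
  p(λ) = det(λ I - M) = λ^3 - 139λ^2 + 1639λ - 225.
No integer candidate from the rational root theorem (±divisors of 225) is a root, so the roots are irrational. The cubic discriminant is Δ = 32795138640 > 0, so there are three distinct real roots. p(0) = -225 and p(1) = 1276 have opposite signs, so a root lies in (0, 1); Newton's method refines it to λ ≈ 0.1389. p(12) = 1155 and p(13) = -212 have opposite signs, so a root lies in (12, 13); Newton's method refines it to λ ≈ 12.8541. p(126) = -99 and p(127) = 14380 have opposite signs, so a root lies in (126, 127); Newton's method refines it to λ ≈ 126.007. Check (Vieta): the three roots sum to 139, matching tr M = 139.
So the eigenvalues of A^T A are ≈ 0.1389, 12.8541, 126.007 (all ≥ 0, as they must be for A^T A). The largest is λ_max ≈ 126.007, hence ||A||_2 = sqrt(λ_max) ≈ 11.2253.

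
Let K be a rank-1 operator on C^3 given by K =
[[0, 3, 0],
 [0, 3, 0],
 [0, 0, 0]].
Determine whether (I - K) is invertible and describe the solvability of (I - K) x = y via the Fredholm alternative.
(I - K) is invertible (det(I - K) = -2 ≠ 0), so for every y in C^3 the equation (I - K) x = y has a unique solution.

K has rank 1, so it is an outer product K = u v^T: every row of K is a multiple of one row vector. Reading off the entries, u = (3, 3, 0) and v = (0, 1, 0) (row i of K equals u_i·v^T). A rank-one matrix u v^T satisfies K u = u (v·u) and kills the (2)-dimensional subspace v^⊥, so its characteristic polynomial is lambda^2 (lambda - v·u) with v·u = tr K = 3. Hence the eigenvalues of I - K are 1 (multiplicity 2) and 1 - (3) = -2, so det(I - K) = -2. (Direct check: I - K =
[[1, -3, 0],
 [0, -2, 0],
 [0, 0, 1]]
has determinant -2.) The finite-dimensional Fredholm alternative says: either (I - K) is invertible, or ker(I - K) ≠ {0} and then range(I - K) = ker((I - K)^*)^⊥, with dim ker(I - K) = dim ker((I - K)^*). Since det(I - K) ≠ 0, 1 is not an eigenvalue of K and ker(I - K) = {0}, so we are in the first case: for every y there is a unique x = (I - K)^(-1) y. Explicitly, by the Sherman–Morrison formula, (I - u v^T)^(-1) = I + u v^T/(1 - v·u), i.e. (I - K)^(-1) = I + K/(-2).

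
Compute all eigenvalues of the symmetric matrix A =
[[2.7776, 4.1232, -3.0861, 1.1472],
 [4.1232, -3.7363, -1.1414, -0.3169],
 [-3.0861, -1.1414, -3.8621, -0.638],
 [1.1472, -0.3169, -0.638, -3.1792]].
sigma(A) ≈ {-6, -5, -3, 6}

A is real symmetric, so its spectrum consists of real eigenvalues. Expanding the characteristic polynomial of the displayed matrix gives
  det(λ I - A) = p(λ) = λ^4 + (8)λ^3 + (-21)λ^2 + (-288.0019)λ + (-540.0043).
Solving p(λ) = 0 yields eigenvalues ≈ -6, -5, -3, 6. (A is shown rounded to 4 decimals, so these recover the underlying integer eigenvalues to within that precision.)
Verification: the trace of A = -8 equals the sum of eigenvalues -8, and det(A) ≈ -540.0043 matches the eigenvalue product -540.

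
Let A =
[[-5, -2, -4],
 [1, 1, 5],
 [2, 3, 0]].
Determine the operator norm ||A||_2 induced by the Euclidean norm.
||A||_2 ≈ 8.3074 (= sqrt(largest eigenvalue of A^T A))

||A||_2 = sigma_max(A) = sqrt(lambda_max(A^T A)). Form the symmetric matrix M = A^T A =
[[30, 17, 25],
 [17, 14, 13],
 [25, 13, 41]].
Its characteristic polynomial (trace, sum of principal 2x2 minors, determinant of M give the coefficients) is
  p(λ) = det(λ I - M) = λ^3 - 85λ^2 + 1141λ - 2601.
No integer candidate from the rational root theorem (±divisors of 2601) is a root, so the roots are irrational. The cubic discriminant is Δ = 1432932144 > 0, so there are three distinct real roots. p(2) = -651 and p(3) = 84 have opposite signs, so a root lies in (2, 3); Newton's method refines it to λ ≈ 2.8742. p(13) = 64 and p(14) = -543 have opposite signs, so a root lies in (13, 14); Newton's method refines it to λ ≈ 13.1128. p(69) = -48 and p(70) = 3769 have opposite signs, so a root lies in (69, 70); Newton's method refines it to λ ≈ 69.013. Check (Vieta): the three roots sum to 85, matching tr M = 85.
So the eigenvalues of A^T A are ≈ 2.8742, 13.1128, 69.013 (all ≥ 0, as they must be for A^T A). The largest is λ_max ≈ 69.013, hence ||A||_2 = sqrt(λ_max) ≈ 8.3074.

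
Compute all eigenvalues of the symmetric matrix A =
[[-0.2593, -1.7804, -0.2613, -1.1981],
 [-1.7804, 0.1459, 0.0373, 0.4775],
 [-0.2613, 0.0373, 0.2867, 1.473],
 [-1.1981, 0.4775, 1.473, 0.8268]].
sigma(A) ≈ {-2, -1, 1, 3}

A is real symmetric, so its spectrum consists of real eigenvalues. Expanding the characteristic polynomial of the displayed matrix gives
  det(λ I - A) = p(λ) = λ^4 + (-1)λ^3 + (-7)λ^2 + (1)λ + (6).
Solving p(λ) = 0 yields eigenvalues ≈ -2, -1, 1, 3. (A is shown rounded to 4 decimals, so these recover the underlying integer eigenvalues to within that precision.)
Verification: the trace of A = 1 equals the sum of eigenvalues 1, and det(A) ≈ 5.9996 matches the eigenvalue product 6.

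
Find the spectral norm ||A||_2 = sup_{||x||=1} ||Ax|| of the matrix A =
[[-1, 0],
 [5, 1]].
||A||_2 = sqrt((27 + sqrt(725))/2) ≈ 5.1926 (= sqrt(largest eigenvalue of A^T A))

||A||_2 = sigma_max(A) = sqrt(lambda_max(A^T A)). Form the symmetric matrix M = A^T A =
[[26, 5],
 [5, 1]].
Its characteristic polynomial (trace, determinant of M give the coefficients) is
  p(λ) = det(λ I - M) = λ^2 - 27λ + 1.
For λ^2 - 27λ + 1 the discriminant is 725. It is nonnegative but not a perfect square, so the roots are real and irrational: λ = (27 ± sqrt(725))/2 ≈ 26.9629, 0.0371.
So the eigenvalues of A^T A are ≈ 0.0371, 26.9629 (all ≥ 0, as they must be for A^T A). The largest is λ_max = (27 + sqrt(725))/2 ≈ 26.9629, hence ||A||_2 = sqrt(λ_max) = sqrt((27 + sqrt(725))/2) ≈ 5.1926.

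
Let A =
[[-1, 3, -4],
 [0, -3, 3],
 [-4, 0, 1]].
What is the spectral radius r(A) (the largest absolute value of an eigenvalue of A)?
r(A) ≈ 5.569

The eigenvalues of A are the roots of its characteristic polynomial. With M = A (coefficients from the trace, the sum of principal 2x2 minors, and det A):
  p(λ) = det(λ I - M) = λ^3 + 3λ^2 - 17λ - 15.
No integer candidate from the rational root theorem (±divisors of 15) is a root, so the roots are irrational. The cubic discriminant is Δ = 31568 > 0, so there are three distinct real roots. p(-6) = -21 and p(-5) = 20 have opposite signs, so a root lies in (-6, -5); Newton's method refines it to λ ≈ -5.569. p(-1) = 4 and p(0) = -15 have opposite signs, so a root lies in (-1, 0); Newton's method refines it to λ ≈ -0.7996. p(3) = -12 and p(4) = 29 have opposite signs, so a root lies in (3, 4); Newton's method refines it to λ ≈ 3.3686. Check (Vieta): the three roots sum to -3, matching tr M = -3.
Thus the eigenvalues (to 4 decimals) are -5.569 (modulus 5.569); -0.7996 (modulus 0.7996); 3.3686 (modulus 3.3686). The spectral radius is the largest modulus: r(A) ≈ 5.569. (Cross-check: r(A) ≤ ||A||_2 ≈ 6.5967; equality holds whenever A is normal, though it can also hold for some non-normal A.)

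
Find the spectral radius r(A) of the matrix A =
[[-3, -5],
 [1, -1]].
r(A) = sqrt(8) ≈ 2.8284

The eigenvalues of A are the roots of its characteristic polynomial. With M = A (coefficients from the trace and determinant):
  p(λ) = det(λ I - M) = λ^2 + 4λ + 8.
For λ^2 + 4λ + 8 the discriminant is -16. It is negative, so the roots are the complex-conjugate pair λ = -2 ± (sqrt(16)/2) i ≈ -2 ± 2i. For a conjugate pair the product of the roots equals the constant term, so |λ|^2 = 8 and |λ| = sqrt(8) ≈ 2.8284.
Thus the eigenvalues (to 4 decimals) are -2 ± 2i (modulus 2.8284). The spectral radius is the largest modulus: r(A) = sqrt(8) ≈ 2.8284. (Cross-check: r(A) ≤ ||A||_2 ≈ 5.8416; equality holds whenever A is normal, though it can also hold for some non-normal A.)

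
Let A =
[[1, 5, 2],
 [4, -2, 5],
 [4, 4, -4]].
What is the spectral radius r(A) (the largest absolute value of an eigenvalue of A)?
r(A) ≈ 7.2303

The eigenvalues of A are the roots of its characteristic polynomial. With M = A (coefficients from the trace, the sum of principal 2x2 minors, and det A):
  p(λ) = det(λ I - M) = λ^3 + 5λ^2 - 46λ - 216.
No integer candidate from the rational root theorem (±divisors of 216) is a root, so the roots are irrational. The cubic discriminant is Δ = 184772 > 0, so there are three distinct real roots. p(-8) = -40 and p(-7) = 8 have opposite signs, so a root lies in (-8, -7); Newton's method refines it to λ ≈ -7.2303. p(-5) = 14 and p(-4) = -16 have opposite signs, so a root lies in (-5, -4); Newton's method refines it to λ ≈ -4.4632. p(6) = -96 and p(7) = 50 have opposite signs, so a root lies in (6, 7); Newton's method refines it to λ ≈ 6.6935. Check (Vieta): the three roots sum to -5, matching tr M = -5.
Thus the eigenvalues (to 4 decimals) are -7.2303 (modulus 7.2303); -4.4632 (modulus 4.4632); 6.6935 (modulus 6.6935). The spectral radius is the largest modulus: r(A) ≈ 7.2303. (Cross-check: r(A) ≤ ||A||_2 ≈ 7.8765; equality holds whenever A is normal, though it can also hold for some non-normal A.)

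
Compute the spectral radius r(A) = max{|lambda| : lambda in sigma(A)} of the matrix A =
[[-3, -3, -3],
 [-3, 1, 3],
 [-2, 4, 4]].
r(A) ≈ 7.6128

The eigenvalues of A are the roots of its characteristic polynomial. With M = A (coefficients from the trace, the sum of principal 2x2 minors, and det A):
  p(λ) = det(λ I - M) = λ^3 - 2λ^2 - 38λ - 36.
No integer candidate from the rational root theorem (±divisors of 36) is a root, so the roots are irrational. The cubic discriminant is Δ = 139872 > 0, so there are three distinct real roots. p(-5) = -21 and p(-4) = 20 have opposite signs, so a root lies in (-5, -4); Newton's method refines it to λ ≈ -4.5804. p(-2) = 24 and p(-1) = -1 have opposite signs, so a root lies in (-2, -1); Newton's method refines it to λ ≈ -1.0324. p(7) = -57 and p(8) = 44 have opposite signs, so a root lies in (7, 8); Newton's method refines it to λ ≈ 7.6128. Check (Vieta): the three roots sum to 2, matching tr M = 2.
Thus the eigenvalues (to 4 decimals) are -4.5804 (modulus 4.5804); -1.0324 (modulus 1.0324); 7.6128 (modulus 7.6128). The spectral radius is the largest modulus: r(A) ≈ 7.6128. (Cross-check: r(A) ≤ ||A||_2 ≈ 7.7283; equality holds whenever A is normal, though it can also hold for some non-normal A.)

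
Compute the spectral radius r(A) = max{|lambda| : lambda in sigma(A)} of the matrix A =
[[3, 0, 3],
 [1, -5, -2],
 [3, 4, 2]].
r(A) ≈ 5.4226

The eigenvalues of A are the roots of its characteristic polynomial. With M = A (coefficients from the trace, the sum of principal 2x2 minors, and det A):
  p(λ) = det(λ I - M) = λ^3 - 20λ - 51.
No integer candidate from the rational root theorem (±divisors of 51) is a root, so the roots are irrational. The cubic discriminant is Δ = -38227 < 0, so there is one real root and a complex-conjugate pair. p(5) = -26 and p(6) = 45 have opposite signs, so a root lies in (5, 6); Newton's method refines it to λ ≈ 5.4226. Dividing out (λ - (5.4226)) leaves approximately λ^2 + 5.4226λ + 9.405. For λ^2 + 5.4226λ + 9.405 the discriminant is -8.215. It is negative, so the remaining roots are the complex-conjugate pair λ ≈ -2.7113 ± 1.4331i. Their product equals the constant term, so |λ|^2 ≈ 9.405 and |λ| ≈ 3.0668.
Thus the eigenvalues (to 4 decimals) are 5.4226 (modulus 5.4226); -2.7113 ± 1.4331i (modulus 3.0668). The spectral radius is the largest modulus: r(A) ≈ 5.4226. (Cross-check: r(A) ≤ ||A||_2 ≈ 7.4168; equality holds whenever A is normal, though it can also hold for some non-normal A.)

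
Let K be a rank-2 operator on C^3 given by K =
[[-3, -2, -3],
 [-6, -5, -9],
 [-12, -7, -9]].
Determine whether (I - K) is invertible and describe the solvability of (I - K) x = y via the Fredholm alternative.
(I - K) is invertible (det(I - K) = -6 ≠ 0), so for every y in C^3 the equation (I - K) x = y has a unique solution.

K has rank 2 and factors as K = U V^T = u1 v1^T + u2 v2^T with u1 = (0, -1, 1), v1 = (-3, -1, 0), u2 = (1, 3, 3), v2 = (-3, -2, -3) (multiplying out reproduces the displayed K). The nonzero eigenvalues of U V^T coincide with those of the 2 x 2 matrix G = V^T U = [[v1·u1, v1·u2], [v2·u1, v2·u2]] = [[1, -6], [-1, -18]], and by the Sylvester determinant identity det(I_3 - U V^T) = det(I_2 - V^T U) = det([[0, 6], [1, 19]]) = (0)(19) - (6)(1) = -6. (Direct check: I - K =
[[4, 2, 3],
 [6, 6, 9],
 [12, 7, 10]]
has determinant -6.) The finite-dimensional Fredholm alternative says: either (I - K) is invertible, or ker(I - K) ≠ {0} and then range(I - K) = ker((I - K)^*)^⊥, with dim ker(I - K) = dim ker((I - K)^*). Since det(I - K) ≠ 0, 1 is not an eigenvalue of K and ker(I - K) = {0}, so we are in the first case: for every y there is a unique x = (I - K)^(-1) y. (Explicitly, by the Woodbury identity, (I - U V^T)^(-1) = I + U (I_2 - G)^(-1) V^T.)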